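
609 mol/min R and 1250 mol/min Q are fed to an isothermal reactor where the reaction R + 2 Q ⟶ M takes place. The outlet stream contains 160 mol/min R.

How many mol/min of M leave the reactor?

For R: n = n₀ − 1ξ → 160 = 609 − 1ξ, giving ξ = 449 mol/min.
Outlet amounts (n = n₀ + ν ξ):
  R: 609 − 1(449) = 160
  Q: 1250 − 2(449) = 352
  M: 0 + 1(449) = 449

449 mol/min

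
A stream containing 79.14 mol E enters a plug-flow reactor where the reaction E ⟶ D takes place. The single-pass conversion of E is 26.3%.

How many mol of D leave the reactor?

20.8 mol

E reacted = 0.263 × 79.14 = 20.81 mol; ν_E = −1, so ξ = 20.81/1 = 20.81 mol.
Outlet amounts (n = n₀ + ν ξ):
  E: 79.14 − 1(20.81) = 58.33
  D: 0 + 1(20.81) = 20.81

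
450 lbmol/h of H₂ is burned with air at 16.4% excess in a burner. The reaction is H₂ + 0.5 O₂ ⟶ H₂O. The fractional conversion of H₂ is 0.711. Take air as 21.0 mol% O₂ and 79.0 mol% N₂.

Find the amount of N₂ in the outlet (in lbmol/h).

985 lbmol/h

Stoichiometric O₂ = 0.5 × 450 = 225 lbmol/h; O₂ fed = 225 × 1.164 = 261.9 lbmol/h.
N₂ fed = 261.9 × 79/21 = 985.2 lbmol/h.
Fuel reacted = 0.711 × 450 → ξ = 319.9 lbmol/h.
Outlet (n = n₀ + ν ξ):
  H₂: 450 − 1(319.9) = 130.1
  O₂: 261.9 − 0.5(319.9) = 101.9
  N₂: 985.2 (inert)
  H₂O: 0 + 1(319.9) = 319.9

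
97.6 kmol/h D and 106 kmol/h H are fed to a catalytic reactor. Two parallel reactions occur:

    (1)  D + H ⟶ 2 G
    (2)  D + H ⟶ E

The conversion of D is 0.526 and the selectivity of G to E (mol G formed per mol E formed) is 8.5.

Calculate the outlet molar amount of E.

9.78 kmol/h

Conversion of D: D consumed = 0.526 × 97.6 = 51.34 kmol/h = 1ξ₁ + 1ξ₂.
Selectivity: 2ξ₁ / (1ξ₂) = 8.5 → ξ₁ = 4.25 ξ₂.
Substitute: (1·4.25 + 1) ξ₂ = 51.34 → ξ₂ = 9.779 kmol/h, ξ₁ = 41.56 kmol/h.
Outlet amounts (n = n₀ + Σ ν·ξ):
  D: 97.6 − 1(41.56) − 1(9.779) = 46.26
  H: 106 − 1(41.56) − 1(9.779) = 54.66
  G: 0 + 2(41.56) = 83.12
  E: 0 + 1(9.779) = 9.779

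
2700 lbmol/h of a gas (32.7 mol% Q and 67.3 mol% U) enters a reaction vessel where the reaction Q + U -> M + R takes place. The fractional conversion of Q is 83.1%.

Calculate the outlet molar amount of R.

Q reacted = 0.831 × 882.9 = 733.7 lbmol/h; ν_Q = −1, so ξ = 733.7/1 = 733.7 lbmol/h.
Outlet amounts (n = n₀ + ν ξ):
  Q: 882.9 − 1(733.7) = 149.2
  U: 1817 − 1(733.7) = 1083
  M: 0 + 1(733.7) = 733.7
  R: 0 + 1(733.7) = 733.7

734 lbmol/h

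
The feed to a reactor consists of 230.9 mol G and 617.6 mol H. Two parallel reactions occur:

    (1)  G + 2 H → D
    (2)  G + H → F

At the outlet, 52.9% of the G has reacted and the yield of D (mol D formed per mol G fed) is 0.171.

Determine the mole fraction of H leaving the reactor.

0.664

Yield of D: 1ξ₁ / 230.9 = 0.171 → ξ₁ = 39.48 mol.
Conversion of G: 1ξ₁ + 1ξ₂ = 0.529 × 230.9 = 122.1 → ξ₂ = 82.66 mol.
Outlet amounts (n = n₀ + Σ ν·ξ):
  G: 230.9 − 1(39.48) − 1(82.66) = 108.8
  H: 617.6 − 2(39.48) − 1(82.66) = 456
  D: 0 + 1(39.48) = 39.48
  F: 0 + 1(82.66) = 82.66
Total out = 686.9 mol; y_H = 456 / 686.9 = 0.6638.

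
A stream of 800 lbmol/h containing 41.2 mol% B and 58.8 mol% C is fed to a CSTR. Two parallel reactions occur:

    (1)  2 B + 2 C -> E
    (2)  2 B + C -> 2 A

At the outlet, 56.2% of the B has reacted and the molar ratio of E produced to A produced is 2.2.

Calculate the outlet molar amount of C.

Conversion of B: B consumed = 0.562 × 329.6 = 185.2 lbmol/h = 2ξ₁ + 2ξ₂.
Selectivity: 1ξ₁ / (2ξ₂) = 2.2 → ξ₁ = 4.4 ξ₂.
Substitute: (2·4.4 + 2) ξ₂ = 185.2 → ξ₂ = 17.15 lbmol/h, ξ₁ = 75.47 lbmol/h.
Outlet amounts (n = n₀ + Σ ν·ξ):
  B: 329.6 − 2(75.47) − 2(17.15) = 144.4
  C: 470.4 − 2(75.47) − 1(17.15) = 302.3
  E: 0 + 1(75.47) = 75.47
  A: 0 + 2(17.15) = 34.3

302 lbmol/h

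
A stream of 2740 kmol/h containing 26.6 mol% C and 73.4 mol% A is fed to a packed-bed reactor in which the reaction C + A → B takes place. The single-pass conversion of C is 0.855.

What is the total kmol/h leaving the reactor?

C reacted = 0.855 × 728.8 = 623.2 kmol/h; ν_C = −1, so ξ = 623.2/1 = 623.2 kmol/h.
Outlet amounts (n = n₀ + ν ξ):
  C: 728.8 − 1(623.2) = 105.7
  A: 2011 − 1(623.2) = 1388
  B: 0 + 1(623.2) = 623.2
Total out = 105.7 + 1388 + 623.2 = 2117 kmol/h.

2120 kmol/h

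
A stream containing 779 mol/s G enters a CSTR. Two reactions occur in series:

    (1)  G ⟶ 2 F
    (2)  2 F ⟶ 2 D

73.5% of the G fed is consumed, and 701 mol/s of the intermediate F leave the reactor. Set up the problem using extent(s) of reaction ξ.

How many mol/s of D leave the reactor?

444 mol/s

Conversion of G: G consumed = 1ξ₁ = 0.735 × 779 → ξ₁ = 572.6 mol/s.
F balance: n_F = 0 + 2ξ₁ − 2ξ₂ = 701 → ξ₂ = (2·572.6 − 701)/2 = 222.1 mol/s.
Outlet amounts (n = n₀ + Σ ν·ξ):
  G: 779 − 1(572.6) = 206.4
  F: 0 + 2(572.6) − 2(222.1) = 701
  D: 0 + 2(222.1) = 444.1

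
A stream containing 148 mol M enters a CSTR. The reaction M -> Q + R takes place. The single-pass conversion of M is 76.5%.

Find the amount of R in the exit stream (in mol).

113 mol

M reacted = 0.765 × 148 = 113.2 mol; ν_M = −1, so ξ = 113.2/1 = 113.2 mol.
Outlet amounts (n = n₀ + ν ξ):
  M: 148 − 1(113.2) = 34.78
  Q: 0 + 1(113.2) = 113.2
  R: 0 + 1(113.2) = 113.2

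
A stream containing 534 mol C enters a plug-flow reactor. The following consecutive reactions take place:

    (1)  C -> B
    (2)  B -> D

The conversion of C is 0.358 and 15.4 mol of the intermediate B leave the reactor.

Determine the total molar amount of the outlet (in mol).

Conversion of C: C consumed = 1ξ₁ = 0.358 × 534 → ξ₁ = 191.2 mol.
B balance: n_B = 0 + 1ξ₁ − 1ξ₂ = 15.4 → ξ₂ = (1·191.2 − 15.4)/1 = 175.8 mol.
Outlet amounts (n = n₀ + Σ ν·ξ):
  C: 534 − 1(191.2) = 342.8
  B: 0 + 1(191.2) − 1(175.8) = 15.4
  D: 0 + 1(175.8) = 175.8
Total out = 342.8 + 15.4 + 175.8 = 534 mol.

534 mol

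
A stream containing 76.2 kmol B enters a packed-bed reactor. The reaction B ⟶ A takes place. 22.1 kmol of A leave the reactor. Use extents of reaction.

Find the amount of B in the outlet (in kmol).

For A: n = n₀ + 1ξ → 22.1 = 0 + 1ξ, giving ξ = 22.1 kmol.
Outlet amounts (n = n₀ + ν ξ):
  B: 76.2 − 1(22.1) = 54.1
  A: 0 + 1(22.1) = 22.1

54.1 kmol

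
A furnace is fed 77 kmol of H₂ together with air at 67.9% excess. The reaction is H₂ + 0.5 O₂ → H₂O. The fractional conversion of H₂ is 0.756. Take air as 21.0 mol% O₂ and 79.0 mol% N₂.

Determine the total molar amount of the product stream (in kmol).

Stoichiometric O₂ = 0.5 × 77 = 38.5 kmol; O₂ fed = 38.5 × 1.679 = 64.64 kmol.
N₂ fed = 64.64 × 79/21 = 243.2 kmol.
Fuel reacted = 0.756 × 77 → ξ = 58.21 kmol.
Outlet (n = n₀ + ν ξ):
  H₂: 77 − 1(58.21) = 18.79
  O₂: 64.64 − 0.5(58.21) = 35.54
  N₂: 243.2 (inert)
  H₂O: 0 + 1(58.21) = 58.21
Total out = 18.79 + 35.54 + 243.2 + 58.21 = 355.7 kmol.

356 kmol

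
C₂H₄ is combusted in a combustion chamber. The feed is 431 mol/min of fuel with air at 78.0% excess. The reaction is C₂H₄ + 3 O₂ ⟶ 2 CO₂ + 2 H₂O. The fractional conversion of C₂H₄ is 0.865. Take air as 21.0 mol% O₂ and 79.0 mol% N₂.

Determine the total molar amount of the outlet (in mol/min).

11400 mol/min

Stoichiometric O₂ = 3 × 431 = 1293 mol/min; O₂ fed = 1293 × 1.780 = 2302 mol/min.
N₂ fed = 2302 × 79/21 = 8658 mol/min.
Fuel reacted = 0.865 × 431 → ξ = 372.8 mol/min.
Outlet (n = n₀ + ν ξ):
  C₂H₄: 431 − 1(372.8) = 58.19
  O₂: 2302 − 3(372.8) = 1183
  N₂: 8658 (inert)
  CO₂: 0 + 2(372.8) = 745.6
  H₂O: 0 + 2(372.8) = 745.6
Total out = 58.19 + 1183 + 8658 + 745.6 + 745.6 = 11390 mol/min.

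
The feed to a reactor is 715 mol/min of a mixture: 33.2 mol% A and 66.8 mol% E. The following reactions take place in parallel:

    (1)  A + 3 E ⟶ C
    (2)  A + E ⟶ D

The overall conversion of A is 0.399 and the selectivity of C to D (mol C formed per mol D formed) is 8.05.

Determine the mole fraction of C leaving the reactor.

0.186

Conversion of A: A consumed = 0.399 × 237.4 = 94.71 mol/min = 1ξ₁ + 1ξ₂.
Selectivity: 1ξ₁ / (1ξ₂) = 8.05 → ξ₁ = 8.05 ξ₂.
Substitute: (1·8.05 + 1) ξ₂ = 94.71 → ξ₂ = 10.47 mol/min, ξ₁ = 84.25 mol/min.
Outlet amounts (n = n₀ + Σ ν·ξ):
  A: 237.4 − 1(84.25) − 1(10.47) = 142.7
  E: 477.6 − 3(84.25) − 1(10.47) = 214.4
  C: 0 + 1(84.25) = 84.25
  D: 0 + 1(10.47) = 10.47
Total out = 451.8 mol/min; y_C = 84.25 / 451.8 = 0.1865.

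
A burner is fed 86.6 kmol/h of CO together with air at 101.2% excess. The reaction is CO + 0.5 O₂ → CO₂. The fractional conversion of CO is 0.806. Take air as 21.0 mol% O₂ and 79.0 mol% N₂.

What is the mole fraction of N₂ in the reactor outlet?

0.702

Stoichiometric O₂ = 0.5 × 86.6 = 43.3 kmol/h; O₂ fed = 43.3 × 2.012 = 87.12 kmol/h.
N₂ fed = 87.12 × 79/21 = 327.7 kmol/h.
Fuel reacted = 0.806 × 86.6 → ξ = 69.8 kmol/h.
Outlet (n = n₀ + ν ξ):
  CO: 86.6 − 1(69.8) = 16.8
  O₂: 87.12 − 0.5(69.8) = 52.22
  N₂: 327.7 (inert)
  CO₂: 0 + 1(69.8) = 69.8
Total out = 466.6 kmol/h; y_N₂ = 327.7 / 466.6 = 0.7025.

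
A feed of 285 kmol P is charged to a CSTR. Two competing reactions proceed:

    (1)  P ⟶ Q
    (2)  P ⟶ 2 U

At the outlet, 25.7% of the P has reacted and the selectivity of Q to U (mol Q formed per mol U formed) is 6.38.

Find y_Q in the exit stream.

0.234

Conversion of P: P consumed = 0.257 × 285 = 73.25 kmol = 1ξ₁ + 1ξ₂.
Selectivity: 1ξ₁ / (2ξ₂) = 6.38 → ξ₁ = 12.76 ξ₂.
Substitute: (1·12.76 + 1) ξ₂ = 73.25 → ξ₂ = 5.323 kmol, ξ₁ = 67.92 kmol.
Outlet amounts (n = n₀ + Σ ν·ξ):
  P: 285 − 1(67.92) − 1(5.323) = 211.8
  Q: 0 + 1(67.92) = 67.92
  U: 0 + 2(5.323) = 10.65
Total out = 290.3 kmol; y_Q = 67.92 / 290.3 = 0.234.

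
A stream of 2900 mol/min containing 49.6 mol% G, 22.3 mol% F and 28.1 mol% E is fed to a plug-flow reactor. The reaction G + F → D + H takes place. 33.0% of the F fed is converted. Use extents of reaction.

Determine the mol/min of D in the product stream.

213 mol/min

F reacted = 0.33 × 646.7 = 213.4 mol/min; ν_F = −1, so ξ = 213.4/1 = 213.4 mol/min.
Outlet amounts (n = n₀ + ν ξ):
  G: 1438 − 1(213.4) = 1225
  F: 646.7 − 1(213.4) = 433.3
  D: 0 + 1(213.4) = 213.4
  H: 0 + 1(213.4) = 213.4
  E: 814.9 (inert)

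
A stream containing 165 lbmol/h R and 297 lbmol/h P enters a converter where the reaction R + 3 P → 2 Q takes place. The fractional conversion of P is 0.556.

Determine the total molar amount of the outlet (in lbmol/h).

P reacted = 0.556 × 297 = 165.1 lbmol/h; ν_P = −3, so ξ = 165.1/3 = 55.04 lbmol/h.
Outlet amounts (n = n₀ + ν ξ):
  R: 165 − 1(55.04) = 110
  P: 297 − 3(55.04) = 131.9
  Q: 0 + 2(55.04) = 110.1
Total out = 110 + 131.9 + 110.1 = 351.9 lbmol/h.

352 lbmol/h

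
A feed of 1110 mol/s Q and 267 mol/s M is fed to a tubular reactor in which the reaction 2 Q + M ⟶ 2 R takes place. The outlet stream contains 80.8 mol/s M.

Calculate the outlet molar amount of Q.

738 mol/s

For M: n = n₀ − 1ξ → 80.8 = 267 − 1ξ, giving ξ = 186.2 mol/s.
Outlet amounts (n = n₀ + ν ξ):
  Q: 1110 − 2(186.2) = 737.6
  M: 267 − 1(186.2) = 80.8
  R: 0 + 2(186.2) = 372.4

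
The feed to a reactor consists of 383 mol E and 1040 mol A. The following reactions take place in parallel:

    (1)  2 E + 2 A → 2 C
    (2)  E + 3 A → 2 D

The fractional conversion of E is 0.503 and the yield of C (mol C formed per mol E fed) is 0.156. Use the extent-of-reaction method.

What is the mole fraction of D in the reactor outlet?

0.242

Yield of C: 2ξ₁ / 383 = 0.156 → ξ₁ = 29.87 mol.
Conversion of E: 2ξ₁ + 1ξ₂ = 0.503 × 383 = 192.6 → ξ₂ = 132.9 mol.
Outlet amounts (n = n₀ + Σ ν·ξ):
  E: 383 − 2(29.87) − 1(132.9) = 190.4
  A: 1040 − 2(29.87) − 3(132.9) = 581.5
  C: 0 + 2(29.87) = 59.75
  D: 0 + 2(132.9) = 265.8
Total out = 1097 mol; y_D = 265.8 / 1097 = 0.2422.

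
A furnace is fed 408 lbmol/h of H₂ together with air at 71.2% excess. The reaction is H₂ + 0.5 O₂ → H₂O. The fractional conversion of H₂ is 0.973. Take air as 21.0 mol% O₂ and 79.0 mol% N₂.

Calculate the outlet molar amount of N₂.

1310 lbmol/h

Stoichiometric O₂ = 0.5 × 408 = 204 lbmol/h; O₂ fed = 204 × 1.712 = 349.2 lbmol/h.
N₂ fed = 349.2 × 79/21 = 1314 lbmol/h.
Fuel reacted = 0.973 × 408 → ξ = 397 lbmol/h.
Outlet (n = n₀ + ν ξ):
  H₂: 408 − 1(397) = 11.02
  O₂: 349.2 − 0.5(397) = 150.8
  N₂: 1314 (inert)
  H₂O: 0 + 1(397) = 397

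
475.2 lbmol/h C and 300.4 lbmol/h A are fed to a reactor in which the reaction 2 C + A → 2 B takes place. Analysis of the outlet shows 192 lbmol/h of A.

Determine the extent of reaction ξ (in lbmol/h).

ξ = 108 lbmol/h

For A: n = n₀ − 1ξ → 192 = 300.4 − 1ξ, giving ξ = 108.4 lbmol/h.
Outlet amounts (n = n₀ + ν ξ):
  C: 475.2 − 2(108.4) = 258.4
  A: 300.4 − 1(108.4) = 192
  B: 0 + 2(108.4) = 216.8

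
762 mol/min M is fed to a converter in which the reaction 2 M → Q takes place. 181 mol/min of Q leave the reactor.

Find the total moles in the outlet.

For Q: n = n₀ + 1ξ → 181 = 0 + 1ξ, giving ξ = 181 mol/min.
Outlet amounts (n = n₀ + ν ξ):
  M: 762 − 2(181) = 400
  Q: 0 + 1(181) = 181
Total out = 400 + 181 = 581 mol/min.

581 mol/min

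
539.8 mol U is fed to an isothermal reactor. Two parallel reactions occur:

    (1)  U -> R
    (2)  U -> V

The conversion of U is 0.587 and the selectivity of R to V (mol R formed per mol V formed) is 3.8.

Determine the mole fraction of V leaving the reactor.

Conversion of U: U consumed = 0.587 × 539.8 = 316.9 mol = 1ξ₁ + 1ξ₂.
Selectivity: 1ξ₁ / (1ξ₂) = 3.8 → ξ₁ = 3.8 ξ₂.
Substitute: (1·3.8 + 1) ξ₂ = 316.9 → ξ₂ = 66.01 mol, ξ₁ = 250.8 mol.
Outlet amounts (n = n₀ + Σ ν·ξ):
  U: 539.8 − 1(250.8) − 1(66.01) = 222.9
  R: 0 + 1(250.8) = 250.8
  V: 0 + 1(66.01) = 66.01
Total out = 539.8 mol; y_V = 66.01 / 539.8 = 0.1223.

0.122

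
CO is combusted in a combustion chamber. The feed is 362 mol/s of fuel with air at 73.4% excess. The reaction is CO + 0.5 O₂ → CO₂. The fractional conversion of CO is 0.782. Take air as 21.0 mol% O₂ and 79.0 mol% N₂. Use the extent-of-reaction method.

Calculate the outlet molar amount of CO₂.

Stoichiometric O₂ = 0.5 × 362 = 181 mol/s; O₂ fed = 181 × 1.734 = 313.9 mol/s.
N₂ fed = 313.9 × 79/21 = 1181 mol/s.
Fuel reacted = 0.782 × 362 → ξ = 283.1 mol/s.
Outlet (n = n₀ + ν ξ):
  CO: 362 − 1(283.1) = 78.92
  O₂: 313.9 − 0.5(283.1) = 172.3
  N₂: 1181 (inert)
  CO₂: 0 + 1(283.1) = 283.1

283 mol/s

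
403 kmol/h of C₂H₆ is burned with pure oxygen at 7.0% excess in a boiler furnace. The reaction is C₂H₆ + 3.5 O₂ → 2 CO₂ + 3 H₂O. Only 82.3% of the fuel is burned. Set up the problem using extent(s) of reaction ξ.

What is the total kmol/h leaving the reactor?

Stoichiometric O₂ = 3.5 × 403 = 1410 kmol/h; O₂ fed = 1410 × 1.070 = 1509 kmol/h.
Fuel reacted = 0.823 × 403 → ξ = 331.7 kmol/h.
Outlet (n = n₀ + ν ξ):
  C₂H₆: 403 − 1(331.7) = 71.33
  O₂: 1509 − 3.5(331.7) = 348.4
  CO₂: 0 + 2(331.7) = 663.3
  H₂O: 0 + 3(331.7) = 995
Total out = 71.33 + 348.4 + 663.3 + 995 = 2078 kmol/h.

2080 kmol/h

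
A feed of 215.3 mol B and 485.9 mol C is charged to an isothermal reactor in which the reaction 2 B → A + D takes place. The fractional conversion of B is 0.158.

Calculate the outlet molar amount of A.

17 mol

B reacted = 0.158 × 215.3 = 34.02 mol; ν_B = −2, so ξ = 34.02/2 = 17.01 mol.
Outlet amounts (n = n₀ + ν ξ):
  B: 215.3 − 2(17.01) = 181.3
  A: 0 + 1(17.01) = 17.01
  D: 0 + 1(17.01) = 17.01
  C: 485.9 (inert)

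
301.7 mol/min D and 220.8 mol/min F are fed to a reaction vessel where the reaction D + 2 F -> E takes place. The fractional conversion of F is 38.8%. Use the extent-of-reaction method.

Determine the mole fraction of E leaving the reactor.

0.0981

F reacted = 0.388 × 220.8 = 85.67 mol/min; ν_F = −2, so ξ = 85.67/2 = 42.84 mol/min.
Outlet amounts (n = n₀ + ν ξ):
  D: 301.7 − 1(42.84) = 258.9
  F: 220.8 − 2(42.84) = 135.1
  E: 0 + 1(42.84) = 42.84
Total out = 436.8 mol/min; y_E = 42.84 / 436.8 = 0.09806.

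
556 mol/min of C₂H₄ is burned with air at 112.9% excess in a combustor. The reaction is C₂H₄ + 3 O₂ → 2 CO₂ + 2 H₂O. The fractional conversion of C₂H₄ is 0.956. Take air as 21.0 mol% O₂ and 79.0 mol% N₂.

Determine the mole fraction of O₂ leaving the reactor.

Stoichiometric O₂ = 3 × 556 = 1668 mol/min; O₂ fed = 1668 × 2.129 = 3551 mol/min.
N₂ fed = 3551 × 79/21 = 13360 mol/min.
Fuel reacted = 0.956 × 556 → ξ = 531.5 mol/min.
Outlet (n = n₀ + ν ξ):
  C₂H₄: 556 − 1(531.5) = 24.46
  O₂: 3551 − 3(531.5) = 1957
  N₂: 13360 (inert)
  CO₂: 0 + 2(531.5) = 1063
  H₂O: 0 + 2(531.5) = 1063
Total out = 17470 mol/min; y_O₂ = 1957 / 17470 = 0.112.

0.112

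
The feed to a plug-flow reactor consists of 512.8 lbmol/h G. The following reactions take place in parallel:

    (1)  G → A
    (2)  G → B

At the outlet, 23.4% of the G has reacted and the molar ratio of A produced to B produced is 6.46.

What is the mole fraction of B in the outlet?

0.0314

Conversion of G: G consumed = 0.234 × 512.8 = 120 lbmol/h = 1ξ₁ + 1ξ₂.
Selectivity: 1ξ₁ / (1ξ₂) = 6.46 → ξ₁ = 6.46 ξ₂.
Substitute: (1·6.46 + 1) ξ₂ = 120 → ξ₂ = 16.09 lbmol/h, ξ₁ = 103.9 lbmol/h.
Outlet amounts (n = n₀ + Σ ν·ξ):
  G: 512.8 − 1(103.9) − 1(16.09) = 392.8
  A: 0 + 1(103.9) = 103.9
  B: 0 + 1(16.09) = 16.09
Total out = 512.8 lbmol/h; y_B = 16.09 / 512.8 = 0.03137.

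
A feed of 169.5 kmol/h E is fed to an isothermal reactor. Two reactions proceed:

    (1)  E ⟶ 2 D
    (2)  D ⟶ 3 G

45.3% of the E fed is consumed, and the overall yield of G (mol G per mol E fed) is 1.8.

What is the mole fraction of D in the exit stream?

0.115

Conversion of E: E consumed = 1ξ₁ = 0.453 × 169.5 → ξ₁ = 76.78 kmol/h.
Yield of G: 3ξ₂ / 169.5 = 1.8 → ξ₂ = 101.7 kmol/h.
Outlet amounts (n = n₀ + Σ ν·ξ):
  E: 169.5 − 1(76.78) = 92.72
  D: 0 + 2(76.78) − 1(101.7) = 51.87
  G: 0 + 3(101.7) = 305.1
Total out = 449.7 kmol/h; y_D = 51.87 / 449.7 = 0.1153.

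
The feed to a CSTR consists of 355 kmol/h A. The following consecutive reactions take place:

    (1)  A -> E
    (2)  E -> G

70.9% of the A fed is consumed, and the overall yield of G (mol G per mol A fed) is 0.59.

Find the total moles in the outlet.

355 kmol/h

Conversion of A: A consumed = 1ξ₁ = 0.709 × 355 → ξ₁ = 251.7 kmol/h.
Yield of G: 1ξ₂ / 355 = 0.59 → ξ₂ = 209.4 kmol/h.
Outlet amounts (n = n₀ + Σ ν·ξ):
  A: 355 − 1(251.7) = 103.3
  E: 0 + 1(251.7) − 1(209.4) = 42.25
  G: 0 + 1(209.4) = 209.4
Total out = 103.3 + 42.25 + 209.4 = 355 kmol/h.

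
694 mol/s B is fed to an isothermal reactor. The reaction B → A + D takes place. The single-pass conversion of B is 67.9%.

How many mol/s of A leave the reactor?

B reacted = 0.679 × 694 = 471.2 mol/s; ν_B = −1, so ξ = 471.2/1 = 471.2 mol/s.
Outlet amounts (n = n₀ + ν ξ):
  B: 694 − 1(471.2) = 222.8
  A: 0 + 1(471.2) = 471.2
  D: 0 + 1(471.2) = 471.2

471 mol/s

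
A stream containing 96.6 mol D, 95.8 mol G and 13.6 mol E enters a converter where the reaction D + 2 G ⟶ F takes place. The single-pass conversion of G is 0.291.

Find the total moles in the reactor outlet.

178 mol

G reacted = 0.291 × 95.8 = 27.88 mol; ν_G = −2, so ξ = 27.88/2 = 13.94 mol.
Outlet amounts (n = n₀ + ν ξ):
  D: 96.6 − 1(13.94) = 82.66
  G: 95.8 − 2(13.94) = 67.92
  F: 0 + 1(13.94) = 13.94
  E: 13.6 (inert)
Total out = 82.66 + 67.92 + 13.94 + 13.6 = 178.1 mol.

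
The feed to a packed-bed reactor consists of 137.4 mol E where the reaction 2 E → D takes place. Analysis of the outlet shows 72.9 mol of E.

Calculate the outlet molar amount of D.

32.2 mol

For E: n = n₀ − 2ξ → 72.9 = 137.4 − 2ξ, giving ξ = 32.25 mol.
Outlet amounts (n = n₀ + ν ξ):
  E: 137.4 − 2(32.25) = 72.9
  D: 0 + 1(32.25) = 32.25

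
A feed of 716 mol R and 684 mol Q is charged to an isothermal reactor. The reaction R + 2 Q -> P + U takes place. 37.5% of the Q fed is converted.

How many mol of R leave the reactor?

Q reacted = 0.375 × 684 = 256.5 mol; ν_Q = −2, so ξ = 256.5/2 = 128.2 mol.
Outlet amounts (n = n₀ + ν ξ):
  R: 716 − 1(128.2) = 587.8
  Q: 684 − 2(128.2) = 427.5
  P: 0 + 1(128.2) = 128.2
  U: 0 + 1(128.2) = 128.2

588 mol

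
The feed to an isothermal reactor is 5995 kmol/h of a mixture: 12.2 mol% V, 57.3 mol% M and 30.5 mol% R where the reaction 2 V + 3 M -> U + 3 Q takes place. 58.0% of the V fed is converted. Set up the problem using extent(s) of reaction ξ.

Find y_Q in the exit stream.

V reacted = 0.58 × 731.4 = 424.2 kmol/h; ν_V = −2, so ξ = 424.2/2 = 212.1 kmol/h.
Outlet amounts (n = n₀ + ν ξ):
  V: 731.4 − 2(212.1) = 307.2
  M: 3435 − 3(212.1) = 2799
  U: 0 + 1(212.1) = 212.1
  Q: 0 + 3(212.1) = 636.3
  R: 1828 (inert)
Total out = 5783 kmol/h; y_Q = 636.3 / 5783 = 0.11.

0.11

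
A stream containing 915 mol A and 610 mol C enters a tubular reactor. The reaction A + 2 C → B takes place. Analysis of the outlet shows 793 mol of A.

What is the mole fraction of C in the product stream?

0.286

For A: n = n₀ − 1ξ → 793 = 915 − 1ξ, giving ξ = 122 mol.
Outlet amounts (n = n₀ + ν ξ):
  A: 915 − 1(122) = 793
  C: 610 − 2(122) = 366
  B: 0 + 1(122) = 122
Total out = 1281 mol; y_C = 366 / 1281 = 0.2857.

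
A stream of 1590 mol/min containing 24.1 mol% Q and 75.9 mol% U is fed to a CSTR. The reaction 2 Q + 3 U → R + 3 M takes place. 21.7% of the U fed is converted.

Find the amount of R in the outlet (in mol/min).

U reacted = 0.217 × 1207 = 261.9 mol/min; ν_U = −3, so ξ = 261.9/3 = 87.29 mol/min.
Outlet amounts (n = n₀ + ν ξ):
  Q: 383.2 − 2(87.29) = 208.6
  U: 1207 − 3(87.29) = 944.9
  R: 0 + 1(87.29) = 87.29
  M: 0 + 3(87.29) = 261.9

87.3 mol/min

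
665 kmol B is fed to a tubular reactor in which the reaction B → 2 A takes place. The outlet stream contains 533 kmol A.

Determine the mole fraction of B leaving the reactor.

For A: n = n₀ + 2ξ → 533 = 0 + 2ξ, giving ξ = 266.5 kmol.
Outlet amounts (n = n₀ + ν ξ):
  B: 665 − 1(266.5) = 398.5
  A: 0 + 2(266.5) = 533
Total out = 931.5 kmol; y_B = 398.5 / 931.5 = 0.4278.

0.428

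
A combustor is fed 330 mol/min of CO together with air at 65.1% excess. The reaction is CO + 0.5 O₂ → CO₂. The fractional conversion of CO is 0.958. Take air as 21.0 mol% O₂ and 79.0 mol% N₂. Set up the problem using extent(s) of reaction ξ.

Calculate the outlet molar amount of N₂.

1020 mol/min

Stoichiometric O₂ = 0.5 × 330 = 165 mol/min; O₂ fed = 165 × 1.651 = 272.4 mol/min.
N₂ fed = 272.4 × 79/21 = 1025 mol/min.
Fuel reacted = 0.958 × 330 → ξ = 316.1 mol/min.
Outlet (n = n₀ + ν ξ):
  CO: 330 − 1(316.1) = 13.86
  O₂: 272.4 − 0.5(316.1) = 114.3
  N₂: 1025 (inert)
  CO₂: 0 + 1(316.1) = 316.1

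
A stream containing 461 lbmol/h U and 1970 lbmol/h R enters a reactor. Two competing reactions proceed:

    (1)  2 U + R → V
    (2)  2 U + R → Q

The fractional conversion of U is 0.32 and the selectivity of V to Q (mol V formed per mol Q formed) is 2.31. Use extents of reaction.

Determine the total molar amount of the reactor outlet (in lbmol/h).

2280 lbmol/h

Conversion of U: U consumed = 0.32 × 461 = 147.5 lbmol/h = 2ξ₁ + 2ξ₂.
Selectivity: 1ξ₁ / (1ξ₂) = 2.31 → ξ₁ = 2.31 ξ₂.
Substitute: (2·2.31 + 2) ξ₂ = 147.5 → ξ₂ = 22.28 lbmol/h, ξ₁ = 51.48 lbmol/h.
Outlet amounts (n = n₀ + Σ ν·ξ):
  U: 461 − 2(51.48) − 2(22.28) = 313.5
  R: 1970 − 1(51.48) − 1(22.28) = 1896
  V: 0 + 1(51.48) = 51.48
  Q: 0 + 1(22.28) = 22.28
Total out = 313.5 + 1896 + 51.48 + 22.28 = 2283 lbmol/h.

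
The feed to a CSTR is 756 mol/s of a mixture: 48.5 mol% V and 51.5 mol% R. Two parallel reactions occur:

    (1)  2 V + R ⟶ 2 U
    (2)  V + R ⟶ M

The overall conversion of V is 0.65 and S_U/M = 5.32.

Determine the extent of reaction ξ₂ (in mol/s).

ξ₂ = 37.7 mol/s

Conversion of V: V consumed = 0.65 × 366.7 = 238.3 mol/s = 2ξ₁ + 1ξ₂.
Selectivity: 2ξ₁ / (1ξ₂) = 5.32 → ξ₁ = 2.66 ξ₂.
Substitute: (2·2.66 + 1) ξ₂ = 238.3 → ξ₂ = 37.71 mol/s, ξ₁ = 100.3 mol/s.
Outlet amounts (n = n₀ + Σ ν·ξ):
  V: 366.7 − 2(100.3) − 1(37.71) = 128.3
  R: 389.3 − 1(100.3) − 1(37.71) = 251.3
  U: 0 + 2(100.3) = 200.6
  M: 0 + 1(37.71) = 37.71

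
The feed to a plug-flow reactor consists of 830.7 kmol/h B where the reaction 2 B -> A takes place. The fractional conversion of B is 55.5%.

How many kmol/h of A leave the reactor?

231 kmol/h

B reacted = 0.555 × 830.7 = 461 kmol/h; ν_B = −2, so ξ = 461/2 = 230.5 kmol/h.
Outlet amounts (n = n₀ + ν ξ):
  B: 830.7 − 2(230.5) = 369.7
  A: 0 + 1(230.5) = 230.5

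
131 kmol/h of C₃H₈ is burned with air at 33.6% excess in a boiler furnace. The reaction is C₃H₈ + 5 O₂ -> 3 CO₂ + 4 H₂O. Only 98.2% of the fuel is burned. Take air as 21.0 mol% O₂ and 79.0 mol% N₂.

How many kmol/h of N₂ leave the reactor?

3290 kmol/h

Stoichiometric O₂ = 5 × 131 = 655 kmol/h; O₂ fed = 655 × 1.336 = 875.1 kmol/h.
N₂ fed = 875.1 × 79/21 = 3292 kmol/h.
Fuel reacted = 0.982 × 131 → ξ = 128.6 kmol/h.
Outlet (n = n₀ + ν ξ):
  C₃H₈: 131 − 1(128.6) = 2.358
  O₂: 875.1 − 5(128.6) = 231.9
  N₂: 3292 (inert)
  CO₂: 0 + 3(128.6) = 385.9
  H₂O: 0 + 4(128.6) = 514.6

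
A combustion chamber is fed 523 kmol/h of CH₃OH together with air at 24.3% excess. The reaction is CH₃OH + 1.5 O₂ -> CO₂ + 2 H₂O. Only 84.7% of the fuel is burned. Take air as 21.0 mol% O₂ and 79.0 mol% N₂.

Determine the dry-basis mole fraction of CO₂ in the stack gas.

0.0984

Stoichiometric O₂ = 1.5 × 523 = 784.5 kmol/h; O₂ fed = 784.5 × 1.243 = 975.1 kmol/h.
N₂ fed = 975.1 × 79/21 = 3668 kmol/h.
Fuel reacted = 0.847 × 523 → ξ = 443 kmol/h.
Outlet (n = n₀ + ν ξ):
  CH₃OH: 523 − 1(443) = 80.02
  O₂: 975.1 − 1.5(443) = 310.7
  N₂: 3668 (inert)
  CO₂: 0 + 1(443) = 443
  H₂O: 0 + 2(443) = 886
Dry total = 4502 kmol/h; y_CO₂ (dry) = 443 / 4502 = 0.0984.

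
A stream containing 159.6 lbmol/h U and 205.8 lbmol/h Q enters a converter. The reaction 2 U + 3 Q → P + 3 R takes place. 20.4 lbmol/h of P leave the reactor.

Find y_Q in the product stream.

0.419

For P: n = n₀ + 1ξ → 20.4 = 0 + 1ξ, giving ξ = 20.4 lbmol/h.
Outlet amounts (n = n₀ + ν ξ):
  U: 159.6 − 2(20.4) = 118.8
  Q: 205.8 − 3(20.4) = 144.6
  P: 0 + 1(20.4) = 20.4
  R: 0 + 3(20.4) = 61.2
Total out = 345 lbmol/h; y_Q = 144.6 / 345 = 0.4191.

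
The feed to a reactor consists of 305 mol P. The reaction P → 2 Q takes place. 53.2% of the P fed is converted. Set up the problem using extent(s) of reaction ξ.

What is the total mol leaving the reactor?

467 mol

P reacted = 0.532 × 305 = 162.3 mol; ν_P = −1, so ξ = 162.3/1 = 162.3 mol.
Outlet amounts (n = n₀ + ν ξ):
  P: 305 − 1(162.3) = 142.7
  Q: 0 + 2(162.3) = 324.5
Total out = 142.7 + 324.5 = 467.3 mol.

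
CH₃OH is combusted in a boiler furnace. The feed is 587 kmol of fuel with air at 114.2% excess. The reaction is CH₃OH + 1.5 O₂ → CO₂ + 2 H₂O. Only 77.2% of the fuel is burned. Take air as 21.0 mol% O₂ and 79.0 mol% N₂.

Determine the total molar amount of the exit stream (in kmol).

Stoichiometric O₂ = 1.5 × 587 = 880.5 kmol; O₂ fed = 880.5 × 2.142 = 1886 kmol.
N₂ fed = 1886 × 79/21 = 7095 kmol.
Fuel reacted = 0.772 × 587 → ξ = 453.2 kmol.
Outlet (n = n₀ + ν ξ):
  CH₃OH: 587 − 1(453.2) = 133.8
  O₂: 1886 − 1.5(453.2) = 1206
  N₂: 7095 (inert)
  CO₂: 0 + 1(453.2) = 453.2
  H₂O: 0 + 2(453.2) = 906.3
Total out = 133.8 + 1206 + 7095 + 453.2 + 906.3 = 9795 kmol.

9790 kmol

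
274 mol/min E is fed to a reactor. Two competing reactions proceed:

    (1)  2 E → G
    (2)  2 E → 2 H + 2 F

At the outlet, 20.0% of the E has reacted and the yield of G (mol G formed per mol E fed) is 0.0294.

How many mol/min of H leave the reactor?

38.7 mol/min

Yield of G: 1ξ₁ / 274 = 0.0294 → ξ₁ = 8.056 mol/min.
Conversion of E: 2ξ₁ + 2ξ₂ = 0.2 × 274 = 54.8 → ξ₂ = 19.34 mol/min.
Outlet amounts (n = n₀ + Σ ν·ξ):
  E: 274 − 2(8.056) − 2(19.34) = 219.2
  G: 0 + 1(8.056) = 8.056
  H: 0 + 2(19.34) = 38.69
  F: 0 + 2(19.34) = 38.69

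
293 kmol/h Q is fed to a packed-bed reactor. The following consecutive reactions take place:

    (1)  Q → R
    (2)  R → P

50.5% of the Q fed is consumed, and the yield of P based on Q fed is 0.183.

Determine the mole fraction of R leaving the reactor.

0.322

Conversion of Q: Q consumed = 1ξ₁ = 0.505 × 293 → ξ₁ = 148 kmol/h.
Yield of P: 1ξ₂ / 293 = 0.183 → ξ₂ = 53.62 kmol/h.
Outlet amounts (n = n₀ + Σ ν·ξ):
  Q: 293 − 1(148) = 145
  R: 0 + 1(148) − 1(53.62) = 94.35
  P: 0 + 1(53.62) = 53.62
Total out = 293 kmol/h; y_R = 94.35 / 293 = 0.322.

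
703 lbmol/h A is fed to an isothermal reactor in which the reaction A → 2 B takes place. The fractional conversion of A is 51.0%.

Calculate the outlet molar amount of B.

717 lbmol/h

A reacted = 0.51 × 703 = 358.5 lbmol/h; ν_A = −1, so ξ = 358.5/1 = 358.5 lbmol/h.
Outlet amounts (n = n₀ + ν ξ):
  A: 703 − 1(358.5) = 344.5
  B: 0 + 2(358.5) = 717.1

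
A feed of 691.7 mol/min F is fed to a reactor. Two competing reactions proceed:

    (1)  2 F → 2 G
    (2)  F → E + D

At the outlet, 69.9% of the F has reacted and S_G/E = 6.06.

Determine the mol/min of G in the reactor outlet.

Conversion of F: F consumed = 0.699 × 691.7 = 483.5 mol/min = 2ξ₁ + 1ξ₂.
Selectivity: 2ξ₁ / (1ξ₂) = 6.06 → ξ₁ = 3.03 ξ₂.
Substitute: (2·3.03 + 1) ξ₂ = 483.5 → ξ₂ = 68.48 mol/min, ξ₁ = 207.5 mol/min.
Outlet amounts (n = n₀ + Σ ν·ξ):
  F: 691.7 − 2(207.5) − 1(68.48) = 208.2
  G: 0 + 2(207.5) = 415
  E: 0 + 1(68.48) = 68.48
  D: 0 + 1(68.48) = 68.48

415 mol/min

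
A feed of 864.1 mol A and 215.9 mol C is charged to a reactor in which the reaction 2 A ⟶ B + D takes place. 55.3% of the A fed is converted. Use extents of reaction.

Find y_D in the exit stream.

A reacted = 0.553 × 864.1 = 477.8 mol; ν_A = −2, so ξ = 477.8/2 = 238.9 mol.
Outlet amounts (n = n₀ + ν ξ):
  A: 864.1 − 2(238.9) = 386.3
  B: 0 + 1(238.9) = 238.9
  D: 0 + 1(238.9) = 238.9
  C: 215.9 (inert)
Total out = 1080 mol; y_D = 238.9 / 1080 = 0.2212.

0.221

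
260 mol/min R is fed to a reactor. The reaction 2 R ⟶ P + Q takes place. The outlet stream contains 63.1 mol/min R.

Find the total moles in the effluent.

For R: n = n₀ − 2ξ → 63.1 = 260 − 2ξ, giving ξ = 98.45 mol/min.
Outlet amounts (n = n₀ + ν ξ):
  R: 260 − 2(98.45) = 63.1
  P: 0 + 1(98.45) = 98.45
  Q: 0 + 1(98.45) = 98.45
Total out = 63.1 + 98.45 + 98.45 = 260 mol/min.

260 mol/min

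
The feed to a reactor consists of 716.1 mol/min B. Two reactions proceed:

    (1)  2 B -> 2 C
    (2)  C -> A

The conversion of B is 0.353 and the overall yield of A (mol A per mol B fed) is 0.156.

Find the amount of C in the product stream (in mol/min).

141 mol/min

Conversion of B: B consumed = 2ξ₁ = 0.353 × 716.1 → ξ₁ = 126.4 mol/min.
Yield of A: 1ξ₂ / 716.1 = 0.156 → ξ₂ = 111.7 mol/min.
Outlet amounts (n = n₀ + Σ ν·ξ):
  B: 716.1 − 2(126.4) = 463.3
  C: 0 + 2(126.4) − 1(111.7) = 141.1
  A: 0 + 1(111.7) = 111.7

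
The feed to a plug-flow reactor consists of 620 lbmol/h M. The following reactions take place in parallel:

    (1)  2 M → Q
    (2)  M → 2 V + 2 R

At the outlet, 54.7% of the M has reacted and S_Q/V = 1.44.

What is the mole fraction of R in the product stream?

0.16

Conversion of M: M consumed = 0.547 × 620 = 339.1 lbmol/h = 2ξ₁ + 1ξ₂.
Selectivity: 1ξ₁ / (2ξ₂) = 1.44 → ξ₁ = 2.88 ξ₂.
Substitute: (2·2.88 + 1) ξ₂ = 339.1 → ξ₂ = 50.17 lbmol/h, ξ₁ = 144.5 lbmol/h.
Outlet amounts (n = n₀ + Σ ν·ξ):
  M: 620 − 2(144.5) − 1(50.17) = 280.9
  Q: 0 + 1(144.5) = 144.5
  V: 0 + 2(50.17) = 100.3
  R: 0 + 2(50.17) = 100.3
Total out = 626 lbmol/h; y_R = 100.3 / 626 = 0.1603.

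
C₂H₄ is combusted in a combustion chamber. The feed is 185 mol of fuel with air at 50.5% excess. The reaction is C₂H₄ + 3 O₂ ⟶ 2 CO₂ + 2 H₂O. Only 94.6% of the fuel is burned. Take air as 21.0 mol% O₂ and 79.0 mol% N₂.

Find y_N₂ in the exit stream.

Stoichiometric O₂ = 3 × 185 = 555 mol; O₂ fed = 555 × 1.505 = 835.3 mol.
N₂ fed = 835.3 × 79/21 = 3142 mol.
Fuel reacted = 0.946 × 185 → ξ = 175 mol.
Outlet (n = n₀ + ν ξ):
  C₂H₄: 185 − 1(175) = 9.99
  O₂: 835.3 − 3(175) = 310.2
  N₂: 3142 (inert)
  CO₂: 0 + 2(175) = 350
  H₂O: 0 + 2(175) = 350
Total out = 4162 mol; y_N₂ = 3142 / 4162 = 0.7549.

0.755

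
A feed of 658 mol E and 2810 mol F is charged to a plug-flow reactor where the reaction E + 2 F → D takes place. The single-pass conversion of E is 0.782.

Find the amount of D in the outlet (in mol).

515 mol

E reacted = 0.782 × 658 = 514.6 mol; ν_E = −1, so ξ = 514.6/1 = 514.6 mol.
Outlet amounts (n = n₀ + ν ξ):
  E: 658 − 1(514.6) = 143.4
  F: 2810 − 2(514.6) = 1781
  D: 0 + 1(514.6) = 514.6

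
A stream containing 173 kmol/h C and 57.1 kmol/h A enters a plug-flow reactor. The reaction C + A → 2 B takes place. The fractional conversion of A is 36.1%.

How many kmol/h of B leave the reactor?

41.2 kmol/h

A reacted = 0.361 × 57.1 = 20.61 kmol/h; ν_A = −1, so ξ = 20.61/1 = 20.61 kmol/h.
Outlet amounts (n = n₀ + ν ξ):
  C: 173 − 1(20.61) = 152.4
  A: 57.1 − 1(20.61) = 36.49
  B: 0 + 2(20.61) = 41.23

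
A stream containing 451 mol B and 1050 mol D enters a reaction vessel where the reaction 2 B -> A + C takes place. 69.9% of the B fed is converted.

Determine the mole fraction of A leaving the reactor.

0.105

B reacted = 0.699 × 451 = 315.2 mol; ν_B = −2, so ξ = 315.2/2 = 157.6 mol.
Outlet amounts (n = n₀ + ν ξ):
  B: 451 − 2(157.6) = 135.8
  A: 0 + 1(157.6) = 157.6
  C: 0 + 1(157.6) = 157.6
  D: 1050 (inert)
Total out = 1501 mol; y_A = 157.6 / 1501 = 0.105.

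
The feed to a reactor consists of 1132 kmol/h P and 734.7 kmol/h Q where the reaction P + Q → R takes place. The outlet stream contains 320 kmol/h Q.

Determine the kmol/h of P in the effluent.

717 kmol/h

For Q: n = n₀ − 1ξ → 320 = 734.7 − 1ξ, giving ξ = 414.7 kmol/h.
Outlet amounts (n = n₀ + ν ξ):
  P: 1132 − 1(414.7) = 717.3
  Q: 734.7 − 1(414.7) = 320
  R: 0 + 1(414.7) = 414.7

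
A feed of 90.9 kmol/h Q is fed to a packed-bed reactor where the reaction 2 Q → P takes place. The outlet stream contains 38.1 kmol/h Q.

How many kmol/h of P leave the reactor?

26.4 kmol/h

For Q: n = n₀ − 2ξ → 38.1 = 90.9 − 2ξ, giving ξ = 26.4 kmol/h.
Outlet amounts (n = n₀ + ν ξ):
  Q: 90.9 − 2(26.4) = 38.1
  P: 0 + 1(26.4) = 26.4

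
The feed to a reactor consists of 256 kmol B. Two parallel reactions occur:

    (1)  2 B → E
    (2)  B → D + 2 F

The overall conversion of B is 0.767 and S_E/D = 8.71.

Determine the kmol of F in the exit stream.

21.3 kmol

Conversion of B: B consumed = 0.767 × 256 = 196.4 kmol = 2ξ₁ + 1ξ₂.
Selectivity: 1ξ₁ / (1ξ₂) = 8.71 → ξ₁ = 8.71 ξ₂.
Substitute: (2·8.71 + 1) ξ₂ = 196.4 → ξ₂ = 10.66 kmol, ξ₁ = 92.85 kmol.
Outlet amounts (n = n₀ + Σ ν·ξ):
  B: 256 − 2(92.85) − 1(10.66) = 59.65
  E: 0 + 1(92.85) = 92.85
  D: 0 + 1(10.66) = 10.66
  F: 0 + 2(10.66) = 21.32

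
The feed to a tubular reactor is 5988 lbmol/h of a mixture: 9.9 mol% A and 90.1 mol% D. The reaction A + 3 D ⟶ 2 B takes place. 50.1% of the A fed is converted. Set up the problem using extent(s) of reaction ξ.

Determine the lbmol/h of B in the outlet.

A reacted = 0.501 × 592.8 = 297 lbmol/h; ν_A = −1, so ξ = 297/1 = 297 lbmol/h.
Outlet amounts (n = n₀ + ν ξ):
  A: 592.8 − 1(297) = 295.8
  D: 5395 − 3(297) = 4504
  B: 0 + 2(297) = 594

594 lbmol/h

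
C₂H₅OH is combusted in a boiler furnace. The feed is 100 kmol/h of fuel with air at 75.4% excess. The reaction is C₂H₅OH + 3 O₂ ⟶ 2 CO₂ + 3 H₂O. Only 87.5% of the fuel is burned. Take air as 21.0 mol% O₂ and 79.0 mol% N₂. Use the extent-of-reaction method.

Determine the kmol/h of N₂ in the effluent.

Stoichiometric O₂ = 3 × 100 = 300 kmol/h; O₂ fed = 300 × 1.754 = 526.2 kmol/h.
N₂ fed = 526.2 × 79/21 = 1980 kmol/h.
Fuel reacted = 0.875 × 100 → ξ = 87.5 kmol/h.
Outlet (n = n₀ + ν ξ):
  C₂H₅OH: 100 − 1(87.5) = 12.5
  O₂: 526.2 − 3(87.5) = 263.7
  N₂: 1980 (inert)
  CO₂: 0 + 2(87.5) = 175
  H₂O: 0 + 3(87.5) = 262.5

1980 kmol/h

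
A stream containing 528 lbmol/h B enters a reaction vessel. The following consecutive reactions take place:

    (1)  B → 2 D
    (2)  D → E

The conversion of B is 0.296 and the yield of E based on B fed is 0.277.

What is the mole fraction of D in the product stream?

0.243

Conversion of B: B consumed = 1ξ₁ = 0.296 × 528 → ξ₁ = 156.3 lbmol/h.
Yield of E: 1ξ₂ / 528 = 0.277 → ξ₂ = 146.3 lbmol/h.
Outlet amounts (n = n₀ + Σ ν·ξ):
  B: 528 − 1(156.3) = 371.7
  D: 0 + 2(156.3) − 1(146.3) = 166.3
  E: 0 + 1(146.3) = 146.3
Total out = 684.3 lbmol/h; y_D = 166.3 / 684.3 = 0.2431.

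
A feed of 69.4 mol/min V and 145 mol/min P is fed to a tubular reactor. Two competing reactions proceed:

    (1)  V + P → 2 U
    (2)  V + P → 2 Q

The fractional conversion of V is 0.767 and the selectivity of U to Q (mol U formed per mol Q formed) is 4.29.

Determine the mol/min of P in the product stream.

91.8 mol/min

Conversion of V: V consumed = 0.767 × 69.4 = 53.23 mol/min = 1ξ₁ + 1ξ₂.
Selectivity: 2ξ₁ / (2ξ₂) = 4.29 → ξ₁ = 4.29 ξ₂.
Substitute: (1·4.29 + 1) ξ₂ = 53.23 → ξ₂ = 10.06 mol/min, ξ₁ = 43.17 mol/min.
Outlet amounts (n = n₀ + Σ ν·ξ):
  V: 69.4 − 1(43.17) − 1(10.06) = 16.17
  P: 145 − 1(43.17) − 1(10.06) = 91.77
  U: 0 + 2(43.17) = 86.33
  Q: 0 + 2(10.06) = 20.12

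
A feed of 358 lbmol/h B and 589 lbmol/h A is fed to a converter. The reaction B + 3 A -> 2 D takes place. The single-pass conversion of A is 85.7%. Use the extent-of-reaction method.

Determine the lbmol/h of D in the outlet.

337 lbmol/h

A reacted = 0.857 × 589 = 504.8 lbmol/h; ν_A = −3, so ξ = 504.8/3 = 168.3 lbmol/h.
Outlet amounts (n = n₀ + ν ξ):
  B: 358 − 1(168.3) = 189.7
  A: 589 − 3(168.3) = 84.23
  D: 0 + 2(168.3) = 336.5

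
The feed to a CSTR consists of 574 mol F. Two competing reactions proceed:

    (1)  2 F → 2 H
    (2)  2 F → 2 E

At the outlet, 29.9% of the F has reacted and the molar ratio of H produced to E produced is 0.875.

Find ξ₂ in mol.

Conversion of F: F consumed = 0.299 × 574 = 171.6 mol = 2ξ₁ + 2ξ₂.
Selectivity: 2ξ₁ / (2ξ₂) = 0.875 → ξ₁ = 0.875 ξ₂.
Substitute: (2·0.875 + 2) ξ₂ = 171.6 → ξ₂ = 45.77 mol, ξ₁ = 40.05 mol.
Outlet amounts (n = n₀ + Σ ν·ξ):
  F: 574 − 2(40.05) − 2(45.77) = 402.4
  H: 0 + 2(40.05) = 80.09
  E: 0 + 2(45.77) = 91.53

ξ₂ = 45.8 mol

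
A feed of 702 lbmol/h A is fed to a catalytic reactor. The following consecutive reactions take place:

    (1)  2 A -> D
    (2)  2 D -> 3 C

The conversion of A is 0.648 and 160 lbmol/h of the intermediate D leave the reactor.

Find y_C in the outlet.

0.199

Conversion of A: A consumed = 2ξ₁ = 0.648 × 702 → ξ₁ = 227.4 lbmol/h.
D balance: n_D = 0 + 1ξ₁ − 2ξ₂ = 160 → ξ₂ = (1·227.4 − 160)/2 = 33.72 lbmol/h.
Outlet amounts (n = n₀ + Σ ν·ξ):
  A: 702 − 2(227.4) = 247.1
  D: 0 + 1(227.4) − 2(33.72) = 160
  C: 0 + 3(33.72) = 101.2
Total out = 508.3 lbmol/h; y_C = 101.2 / 508.3 = 0.199.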